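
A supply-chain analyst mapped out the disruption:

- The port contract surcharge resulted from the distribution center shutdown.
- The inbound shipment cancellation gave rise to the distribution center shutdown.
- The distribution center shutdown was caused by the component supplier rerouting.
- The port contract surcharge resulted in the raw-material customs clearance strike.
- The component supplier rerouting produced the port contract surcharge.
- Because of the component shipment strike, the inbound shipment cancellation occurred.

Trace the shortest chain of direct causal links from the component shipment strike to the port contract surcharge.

the component shipment strike → the inbound shipment cancellation → the distribution center shutdown → the port contract surcharge

the component shipment strike → the inbound shipment cancellation
the inbound shipment cancellation → the distribution center shutdown
the distribution center shutdown → the port contract surcharge
Length: 3 steps.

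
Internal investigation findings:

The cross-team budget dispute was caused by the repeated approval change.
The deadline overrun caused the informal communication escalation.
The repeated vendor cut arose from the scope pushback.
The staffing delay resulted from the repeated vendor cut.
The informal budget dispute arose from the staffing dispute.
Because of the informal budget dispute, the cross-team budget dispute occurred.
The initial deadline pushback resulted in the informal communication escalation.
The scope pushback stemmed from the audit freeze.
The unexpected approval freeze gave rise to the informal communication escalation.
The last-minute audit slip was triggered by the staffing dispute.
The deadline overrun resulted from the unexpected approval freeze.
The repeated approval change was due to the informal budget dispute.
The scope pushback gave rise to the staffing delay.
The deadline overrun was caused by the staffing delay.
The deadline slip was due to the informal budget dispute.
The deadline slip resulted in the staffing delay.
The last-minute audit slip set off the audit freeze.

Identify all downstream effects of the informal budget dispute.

the cross-team budget dispute, the deadline overrun, the deadline slip, the informal communication escalation, the repeated approval change, the staffing delay

Direct effects: the deadline slip, the repeated approval change, the cross-team budget dispute.
2 steps out: the staffing delay.
3 steps out: the deadline overrun.
4 steps out: the informal communication escalation.
Not reachable from it: the staffing dispute, the initial deadline pushback, the unexpected approval freeze, the last-minute audit slip, the audit freeze, the scope pushback, the repeated vendor cut.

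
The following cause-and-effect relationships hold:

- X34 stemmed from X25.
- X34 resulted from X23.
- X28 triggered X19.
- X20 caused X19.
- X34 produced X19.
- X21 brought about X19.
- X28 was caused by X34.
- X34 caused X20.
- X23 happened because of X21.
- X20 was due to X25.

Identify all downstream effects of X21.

X19, X20, X23, X28, X34

Direct effects: X23, X19.
2 steps out: X34.
3 steps out: X20, X28.
Not reachable from it: X25.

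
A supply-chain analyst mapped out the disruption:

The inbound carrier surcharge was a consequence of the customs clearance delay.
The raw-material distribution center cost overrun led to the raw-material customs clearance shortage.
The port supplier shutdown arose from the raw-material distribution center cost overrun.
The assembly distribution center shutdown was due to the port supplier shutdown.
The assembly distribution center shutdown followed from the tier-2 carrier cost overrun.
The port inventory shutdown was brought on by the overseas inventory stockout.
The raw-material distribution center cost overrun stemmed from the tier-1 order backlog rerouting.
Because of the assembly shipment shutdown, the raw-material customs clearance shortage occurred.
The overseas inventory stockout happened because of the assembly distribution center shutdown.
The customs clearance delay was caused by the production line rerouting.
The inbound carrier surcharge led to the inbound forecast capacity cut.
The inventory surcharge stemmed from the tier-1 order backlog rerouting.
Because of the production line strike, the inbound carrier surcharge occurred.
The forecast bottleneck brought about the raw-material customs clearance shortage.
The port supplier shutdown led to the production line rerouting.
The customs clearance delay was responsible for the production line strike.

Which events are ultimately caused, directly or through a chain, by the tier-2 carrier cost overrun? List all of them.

the assembly distribution center shutdown, the overseas inventory stockout, the port inventory shutdown

Direct effects: the assembly distribution center shutdown.
2 steps out: the overseas inventory stockout.
3 steps out: the port inventory shutdown.
Not reachable from it: the tier-1 order backlog rerouting, the assembly shipment shutdown, the inventory surcharge, the raw-material distribution center cost overrun, the port supplier shutdown, the forecast bottleneck, the production line rerouting, the customs clearance delay, the production line strike, the inbound carrier surcharge, the raw-material customs clearance shortage, the inbound forecast capacity cut.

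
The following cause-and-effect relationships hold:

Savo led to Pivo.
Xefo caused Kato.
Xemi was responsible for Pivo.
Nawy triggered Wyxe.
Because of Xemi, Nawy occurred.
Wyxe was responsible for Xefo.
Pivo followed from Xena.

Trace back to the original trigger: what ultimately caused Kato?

Tracing upstream from Kato: Kato ← Xefo ← Wyxe ← Nawy ← Xemi.
Xemi has no stated cause, so it is the root.

Xemi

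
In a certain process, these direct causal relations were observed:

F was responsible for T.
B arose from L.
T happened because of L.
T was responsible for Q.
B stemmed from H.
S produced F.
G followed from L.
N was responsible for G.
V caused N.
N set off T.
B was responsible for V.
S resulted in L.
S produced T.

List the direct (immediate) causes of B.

H, L

Upstream contributors include S, but only H, L feed directly into B.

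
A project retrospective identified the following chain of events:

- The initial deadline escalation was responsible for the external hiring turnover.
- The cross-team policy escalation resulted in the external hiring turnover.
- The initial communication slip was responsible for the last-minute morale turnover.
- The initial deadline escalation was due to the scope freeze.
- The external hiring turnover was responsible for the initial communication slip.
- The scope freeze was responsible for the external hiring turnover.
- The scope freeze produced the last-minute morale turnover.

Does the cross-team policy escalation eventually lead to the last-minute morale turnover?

There is a causal chain: the cross-team policy escalation → the external hiring turnover → the initial communication slip → the last-minute morale turnover.

Yes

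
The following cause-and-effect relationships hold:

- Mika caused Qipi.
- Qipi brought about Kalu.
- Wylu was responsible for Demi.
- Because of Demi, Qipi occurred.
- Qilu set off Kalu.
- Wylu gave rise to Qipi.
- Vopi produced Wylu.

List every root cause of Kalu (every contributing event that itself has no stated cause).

Mika, Qilu, Vopi

Tracing upstream from Kalu: Kalu ← Qipi ← Wylu ← Vopi.
A separate upstream branch: Kalu ← Qipi ← Mika.
A separate upstream branch: Kalu ← Qilu.
Each of those chain origins has no stated cause.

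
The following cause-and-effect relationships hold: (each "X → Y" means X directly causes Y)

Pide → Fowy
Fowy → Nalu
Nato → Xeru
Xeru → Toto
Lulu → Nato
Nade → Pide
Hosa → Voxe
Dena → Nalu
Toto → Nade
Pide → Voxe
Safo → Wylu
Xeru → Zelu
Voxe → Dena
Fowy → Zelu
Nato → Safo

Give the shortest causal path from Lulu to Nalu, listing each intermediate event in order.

Lulu → Nato → Xeru → Toto → Nade → Pide → Fowy → Nalu

Lulu → Nato
Nato → Xeru
Xeru → Toto
Toto → Nade
Nade → Pide
Pide → Fowy
Fowy → Nalu
Length: 7 steps.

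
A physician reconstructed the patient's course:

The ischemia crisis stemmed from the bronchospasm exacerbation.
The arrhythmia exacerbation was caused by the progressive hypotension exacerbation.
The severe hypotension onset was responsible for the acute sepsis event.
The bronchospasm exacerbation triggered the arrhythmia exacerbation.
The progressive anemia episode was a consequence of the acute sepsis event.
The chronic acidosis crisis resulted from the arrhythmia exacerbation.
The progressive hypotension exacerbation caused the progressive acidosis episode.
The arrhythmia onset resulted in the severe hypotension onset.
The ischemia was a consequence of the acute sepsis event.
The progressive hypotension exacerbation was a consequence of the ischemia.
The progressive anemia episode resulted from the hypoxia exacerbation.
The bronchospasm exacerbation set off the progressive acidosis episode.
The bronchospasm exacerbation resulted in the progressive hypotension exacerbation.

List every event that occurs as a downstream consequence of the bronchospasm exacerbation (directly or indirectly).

the arrhythmia exacerbation, the chronic acidosis crisis, the ischemia crisis, the progressive acidosis episode, the progressive hypotension exacerbation

Direct effects: the ischemia crisis, the progressive hypotension exacerbation, the progressive acidosis episode, the arrhythmia exacerbation.
2 steps out: the chronic acidosis crisis.
Not reachable from it: the arrhythmia onset, the severe hypotension onset, the acute sepsis event, the ischemia, the hypoxia exacerbation, the progressive anemia episode.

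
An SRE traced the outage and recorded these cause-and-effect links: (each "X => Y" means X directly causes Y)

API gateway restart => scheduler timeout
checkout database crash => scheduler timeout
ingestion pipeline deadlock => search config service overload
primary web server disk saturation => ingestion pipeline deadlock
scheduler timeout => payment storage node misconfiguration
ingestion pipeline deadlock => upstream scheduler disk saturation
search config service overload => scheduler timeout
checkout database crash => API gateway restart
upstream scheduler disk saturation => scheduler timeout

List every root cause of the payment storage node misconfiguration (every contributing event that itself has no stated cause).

the checkout database crash, the primary web server disk saturation

Tracing upstream from the payment storage node misconfiguration: the payment storage node misconfiguration ← the scheduler timeout ← the search config service overload ← the ingestion pipeline deadlock ← the primary web server disk saturation.
A separate upstream branch: the payment storage node misconfiguration ← the scheduler timeout ← the checkout database crash.
Each of those chain origins has no stated cause.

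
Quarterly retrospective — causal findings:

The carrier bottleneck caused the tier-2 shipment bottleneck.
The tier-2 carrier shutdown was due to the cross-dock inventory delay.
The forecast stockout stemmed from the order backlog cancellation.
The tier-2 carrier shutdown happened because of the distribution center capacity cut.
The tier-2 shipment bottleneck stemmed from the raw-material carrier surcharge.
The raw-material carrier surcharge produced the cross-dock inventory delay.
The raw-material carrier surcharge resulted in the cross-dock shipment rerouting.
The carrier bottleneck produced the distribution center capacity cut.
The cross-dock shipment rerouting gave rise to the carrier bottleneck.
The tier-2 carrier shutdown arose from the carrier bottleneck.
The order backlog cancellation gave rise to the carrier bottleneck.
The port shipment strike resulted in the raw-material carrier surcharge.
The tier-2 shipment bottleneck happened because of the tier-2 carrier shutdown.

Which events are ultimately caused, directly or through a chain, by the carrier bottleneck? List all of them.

Direct effects: the distribution center capacity cut, the tier-2 carrier shutdown, the tier-2 shipment bottleneck.
Not reachable from it: the port shipment strike, the order backlog cancellation, the forecast stockout, the raw-material carrier surcharge, the cross-dock shipment rerouting, the cross-dock inventory delay.

the distribution center capacity cut, the tier-2 carrier shutdown, the tier-2 shipment bottleneck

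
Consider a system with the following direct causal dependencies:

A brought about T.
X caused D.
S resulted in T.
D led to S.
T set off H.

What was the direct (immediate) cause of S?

D

Upstream contributors include X, but only D feeds directly into S.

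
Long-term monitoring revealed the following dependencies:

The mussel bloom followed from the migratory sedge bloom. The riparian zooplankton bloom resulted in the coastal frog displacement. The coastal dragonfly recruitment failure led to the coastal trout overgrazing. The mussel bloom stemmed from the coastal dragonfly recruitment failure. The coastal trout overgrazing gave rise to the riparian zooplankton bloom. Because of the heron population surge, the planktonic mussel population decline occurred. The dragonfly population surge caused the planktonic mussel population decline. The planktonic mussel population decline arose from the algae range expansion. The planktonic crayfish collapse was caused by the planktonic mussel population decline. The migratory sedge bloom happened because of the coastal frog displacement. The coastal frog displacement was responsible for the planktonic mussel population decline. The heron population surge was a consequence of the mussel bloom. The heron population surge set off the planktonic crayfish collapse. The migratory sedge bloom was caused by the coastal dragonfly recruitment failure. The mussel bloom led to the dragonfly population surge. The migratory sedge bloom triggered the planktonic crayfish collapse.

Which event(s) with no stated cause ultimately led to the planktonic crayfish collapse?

the algae range expansion, the coastal dragonfly recruitment failure

Tracing upstream from the planktonic crayfish collapse: the planktonic crayfish collapse ← the migratory sedge bloom ← the coastal dragonfly recruitment failure.
A separate upstream branch: the planktonic crayfish collapse ← the planktonic mussel population decline ← the algae range expansion.
Each of those chain origins has no stated cause.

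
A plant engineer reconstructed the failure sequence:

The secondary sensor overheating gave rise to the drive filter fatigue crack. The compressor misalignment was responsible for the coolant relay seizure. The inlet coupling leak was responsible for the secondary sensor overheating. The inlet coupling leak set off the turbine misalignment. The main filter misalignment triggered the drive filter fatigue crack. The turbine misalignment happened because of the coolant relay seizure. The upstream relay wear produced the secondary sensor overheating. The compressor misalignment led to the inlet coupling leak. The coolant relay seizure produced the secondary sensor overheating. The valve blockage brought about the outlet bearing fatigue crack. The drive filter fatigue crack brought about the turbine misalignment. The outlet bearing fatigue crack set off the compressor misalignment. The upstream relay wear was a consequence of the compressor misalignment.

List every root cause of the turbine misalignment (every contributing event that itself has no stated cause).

Tracing upstream from the turbine misalignment: the turbine misalignment ← the inlet coupling leak ← the compressor misalignment ← the outlet bearing fatigue crack ← the valve blockage.
A separate upstream branch: the turbine misalignment ← the drive filter fatigue crack ← the main filter misalignment.
Each of those chain origins has no stated cause.

the main filter misalignment, the valve blockage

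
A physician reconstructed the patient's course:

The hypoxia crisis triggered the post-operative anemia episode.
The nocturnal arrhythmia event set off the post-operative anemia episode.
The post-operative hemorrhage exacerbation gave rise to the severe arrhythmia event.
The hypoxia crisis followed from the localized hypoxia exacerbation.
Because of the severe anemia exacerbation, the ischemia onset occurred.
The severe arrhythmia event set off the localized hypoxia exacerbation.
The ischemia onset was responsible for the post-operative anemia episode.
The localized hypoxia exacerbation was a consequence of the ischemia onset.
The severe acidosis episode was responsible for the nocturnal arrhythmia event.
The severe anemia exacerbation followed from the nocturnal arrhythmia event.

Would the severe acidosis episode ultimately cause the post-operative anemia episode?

Yes

There is a causal chain: the severe acidosis episode → the nocturnal arrhythmia event → the post-operative anemia episode.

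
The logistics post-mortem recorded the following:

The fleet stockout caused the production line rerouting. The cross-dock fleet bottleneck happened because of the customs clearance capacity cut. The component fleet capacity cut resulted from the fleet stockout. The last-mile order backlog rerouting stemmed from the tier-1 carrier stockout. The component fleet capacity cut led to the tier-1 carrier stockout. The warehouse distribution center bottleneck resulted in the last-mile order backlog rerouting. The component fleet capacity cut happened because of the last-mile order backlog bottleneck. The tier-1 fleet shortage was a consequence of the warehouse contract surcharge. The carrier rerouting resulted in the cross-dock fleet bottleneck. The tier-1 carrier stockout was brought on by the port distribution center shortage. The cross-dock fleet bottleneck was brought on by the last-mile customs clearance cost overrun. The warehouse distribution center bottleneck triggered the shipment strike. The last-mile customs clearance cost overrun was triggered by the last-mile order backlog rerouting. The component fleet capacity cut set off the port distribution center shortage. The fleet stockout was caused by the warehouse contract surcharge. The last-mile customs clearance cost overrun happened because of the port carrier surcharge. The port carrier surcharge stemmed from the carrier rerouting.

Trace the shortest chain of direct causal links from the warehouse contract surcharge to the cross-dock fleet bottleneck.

the warehouse contract surcharge → the fleet stockout
the fleet stockout → the component fleet capacity cut
the component fleet capacity cut → the tier-1 carrier stockout
the tier-1 carrier stockout → the last-mile order backlog rerouting
the last-mile order backlog rerouting → the last-mile customs clearance cost overrun
the last-mile customs clearance cost overrun → the cross-dock fleet bottleneck
Length: 6 steps.

the warehouse contract surcharge → the fleet stockout → the component fleet capacity cut → the tier-1 carrier stockout → the last-mile order backlog rerouting → the last-mile customs clearance cost overrun → the cross-dock fleet bottleneck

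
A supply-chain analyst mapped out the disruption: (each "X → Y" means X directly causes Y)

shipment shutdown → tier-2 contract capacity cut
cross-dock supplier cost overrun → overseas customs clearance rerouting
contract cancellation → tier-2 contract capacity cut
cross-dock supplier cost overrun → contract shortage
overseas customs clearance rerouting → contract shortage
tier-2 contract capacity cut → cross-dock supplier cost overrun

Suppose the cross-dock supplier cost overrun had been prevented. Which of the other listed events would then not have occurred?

the contract shortage, the overseas customs clearance rerouting

Downstream of the cross-dock supplier cost overrun: the overseas customs clearance rerouting, the contract shortage.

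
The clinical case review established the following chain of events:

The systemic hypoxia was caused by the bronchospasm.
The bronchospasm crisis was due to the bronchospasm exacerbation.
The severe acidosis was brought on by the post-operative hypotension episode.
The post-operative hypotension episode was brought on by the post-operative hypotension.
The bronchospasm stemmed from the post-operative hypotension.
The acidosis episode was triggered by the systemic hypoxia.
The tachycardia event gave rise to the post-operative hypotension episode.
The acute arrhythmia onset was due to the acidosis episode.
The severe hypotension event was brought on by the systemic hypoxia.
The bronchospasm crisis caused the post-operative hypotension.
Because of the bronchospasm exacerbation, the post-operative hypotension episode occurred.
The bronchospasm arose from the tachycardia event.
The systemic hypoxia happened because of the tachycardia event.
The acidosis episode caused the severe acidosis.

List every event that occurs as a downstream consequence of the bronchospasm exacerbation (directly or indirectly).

the acidosis episode, the acute arrhythmia onset, the bronchospasm, the bronchospasm crisis, the post-operative hypotension, the post-operative hypotension episode, the severe acidosis, the severe hypotension event, the systemic hypoxia

Direct effects: the bronchospasm crisis, the post-operative hypotension episode.
2 steps out: the post-operative hypotension, the severe acidosis.
3 steps out: the bronchospasm.
4 steps out: the systemic hypoxia.
5 steps out: the severe hypotension event, the acidosis episode.
6 steps out: the acute arrhythmia onset.
Not reachable from it: the tachycardia event.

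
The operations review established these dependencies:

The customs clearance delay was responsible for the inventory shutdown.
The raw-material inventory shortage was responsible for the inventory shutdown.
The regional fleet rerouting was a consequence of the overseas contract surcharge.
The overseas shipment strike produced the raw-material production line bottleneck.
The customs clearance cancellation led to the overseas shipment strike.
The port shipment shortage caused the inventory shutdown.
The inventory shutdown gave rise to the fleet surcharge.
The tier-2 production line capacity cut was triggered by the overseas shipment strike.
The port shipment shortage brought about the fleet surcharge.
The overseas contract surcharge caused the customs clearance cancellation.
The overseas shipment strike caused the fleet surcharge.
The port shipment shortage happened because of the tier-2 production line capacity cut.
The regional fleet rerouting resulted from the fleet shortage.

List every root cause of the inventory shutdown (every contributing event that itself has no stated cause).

the customs clearance delay, the overseas contract surcharge, the raw-material inventory shortage

Tracing upstream from the inventory shutdown: the inventory shutdown ← the customs clearance delay.
A separate upstream branch: the inventory shutdown ← the port shipment shortage ← the tier-2 production line capacity cut ← the overseas shipment strike ← the customs clearance cancellation ← the overseas contract surcharge.
A separate upstream branch: the inventory shutdown ← the raw-material inventory shortage.
Each of those chain origins has no stated cause.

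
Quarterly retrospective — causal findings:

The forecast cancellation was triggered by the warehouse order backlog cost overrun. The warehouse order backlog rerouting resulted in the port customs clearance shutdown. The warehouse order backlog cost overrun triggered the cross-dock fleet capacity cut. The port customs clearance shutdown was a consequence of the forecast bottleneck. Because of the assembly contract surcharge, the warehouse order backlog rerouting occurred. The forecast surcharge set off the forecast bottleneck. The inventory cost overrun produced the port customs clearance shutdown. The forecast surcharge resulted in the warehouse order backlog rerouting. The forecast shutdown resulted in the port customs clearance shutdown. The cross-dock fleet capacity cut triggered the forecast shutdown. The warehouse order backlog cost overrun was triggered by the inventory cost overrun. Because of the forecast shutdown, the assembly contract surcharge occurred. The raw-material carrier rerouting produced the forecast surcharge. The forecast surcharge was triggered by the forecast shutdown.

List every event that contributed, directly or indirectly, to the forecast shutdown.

the cross-dock fleet capacity cut, the inventory cost overrun, the warehouse order backlog cost overrun

Immediate cause of the forecast shutdown: the cross-dock fleet capacity cut.
Further upstream: the inventory cost overrun, the warehouse order backlog cost overrun.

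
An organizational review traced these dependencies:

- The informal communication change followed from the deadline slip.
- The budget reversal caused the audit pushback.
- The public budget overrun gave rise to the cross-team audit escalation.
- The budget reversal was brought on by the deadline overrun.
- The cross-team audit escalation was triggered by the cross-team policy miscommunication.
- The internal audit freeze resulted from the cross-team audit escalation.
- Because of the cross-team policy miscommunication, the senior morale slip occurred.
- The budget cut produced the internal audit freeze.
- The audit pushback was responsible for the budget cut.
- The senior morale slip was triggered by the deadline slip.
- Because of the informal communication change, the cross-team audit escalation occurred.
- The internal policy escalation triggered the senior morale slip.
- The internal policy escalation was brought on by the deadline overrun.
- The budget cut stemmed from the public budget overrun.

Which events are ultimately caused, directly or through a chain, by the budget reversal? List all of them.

Direct effects: the audit pushback.
2 steps out: the budget cut.
3 steps out: the internal audit freeze.
Not reachable from it: the deadline overrun, the cross-team policy miscommunication, the public budget overrun, the internal policy escalation, the deadline slip, the informal communication change, the senior morale slip, the cross-team audit escalation.

the audit pushback, the budget cut, the internal audit freeze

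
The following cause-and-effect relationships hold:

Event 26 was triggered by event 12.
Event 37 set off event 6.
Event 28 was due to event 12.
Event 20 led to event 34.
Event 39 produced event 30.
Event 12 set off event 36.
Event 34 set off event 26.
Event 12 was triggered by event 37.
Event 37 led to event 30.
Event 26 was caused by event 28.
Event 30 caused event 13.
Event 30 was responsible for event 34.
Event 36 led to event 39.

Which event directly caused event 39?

Upstream contributors include event 37, event 12, but only event 36 feeds directly into event 39.

event 36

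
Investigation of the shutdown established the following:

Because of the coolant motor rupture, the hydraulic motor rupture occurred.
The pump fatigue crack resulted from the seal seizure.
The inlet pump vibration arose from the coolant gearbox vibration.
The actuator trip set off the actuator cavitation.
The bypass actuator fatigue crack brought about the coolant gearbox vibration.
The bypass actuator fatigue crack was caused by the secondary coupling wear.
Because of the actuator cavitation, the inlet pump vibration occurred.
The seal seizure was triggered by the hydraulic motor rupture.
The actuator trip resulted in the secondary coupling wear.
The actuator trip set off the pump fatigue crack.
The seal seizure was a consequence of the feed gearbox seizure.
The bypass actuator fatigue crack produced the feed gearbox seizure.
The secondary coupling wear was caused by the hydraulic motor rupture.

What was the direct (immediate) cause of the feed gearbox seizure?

Upstream contributors include the coolant motor rupture, the actuator trip, the hydraulic motor rupture, the secondary coupling wear, but only the bypass actuator fatigue crack feeds directly into the feed gearbox seizure.

the bypass actuator fatigue crack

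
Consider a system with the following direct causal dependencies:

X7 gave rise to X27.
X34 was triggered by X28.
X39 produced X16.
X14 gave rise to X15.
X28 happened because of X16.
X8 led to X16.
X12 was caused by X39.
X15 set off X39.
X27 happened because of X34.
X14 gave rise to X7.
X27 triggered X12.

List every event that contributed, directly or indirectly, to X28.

X14, X15, X16, X39, X8

Immediate cause of X28: X16.
Further upstream: X14, X15, X39, X8.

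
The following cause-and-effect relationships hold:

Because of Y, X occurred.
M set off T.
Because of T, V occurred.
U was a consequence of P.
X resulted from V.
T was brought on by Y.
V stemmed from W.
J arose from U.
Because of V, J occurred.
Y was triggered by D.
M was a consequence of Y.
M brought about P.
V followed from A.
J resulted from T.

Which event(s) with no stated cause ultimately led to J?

Tracing upstream from J: J ← V ← W.
A separate upstream branch: J ← T ← Y ← D.
A separate upstream branch: J ← V ← A.
Each of those chain origins has no stated cause.

A, D, W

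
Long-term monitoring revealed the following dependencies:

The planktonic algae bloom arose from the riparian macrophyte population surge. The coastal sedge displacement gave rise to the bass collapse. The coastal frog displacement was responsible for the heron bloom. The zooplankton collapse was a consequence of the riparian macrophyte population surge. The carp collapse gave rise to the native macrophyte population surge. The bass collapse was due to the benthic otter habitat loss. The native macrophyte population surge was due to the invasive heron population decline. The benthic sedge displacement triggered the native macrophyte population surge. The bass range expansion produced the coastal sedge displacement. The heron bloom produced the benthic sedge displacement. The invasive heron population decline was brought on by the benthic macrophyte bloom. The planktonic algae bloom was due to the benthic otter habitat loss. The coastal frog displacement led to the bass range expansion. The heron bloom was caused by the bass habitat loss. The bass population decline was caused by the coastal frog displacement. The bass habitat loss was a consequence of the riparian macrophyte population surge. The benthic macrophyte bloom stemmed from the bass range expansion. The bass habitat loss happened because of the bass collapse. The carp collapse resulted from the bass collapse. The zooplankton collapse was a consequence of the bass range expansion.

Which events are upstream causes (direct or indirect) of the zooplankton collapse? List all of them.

the bass range expansion, the coastal frog displacement, the riparian macrophyte population surge

Immediate causes of the zooplankton collapse: the bass range expansion, the riparian macrophyte population surge.
Further upstream: the coastal frog displacement.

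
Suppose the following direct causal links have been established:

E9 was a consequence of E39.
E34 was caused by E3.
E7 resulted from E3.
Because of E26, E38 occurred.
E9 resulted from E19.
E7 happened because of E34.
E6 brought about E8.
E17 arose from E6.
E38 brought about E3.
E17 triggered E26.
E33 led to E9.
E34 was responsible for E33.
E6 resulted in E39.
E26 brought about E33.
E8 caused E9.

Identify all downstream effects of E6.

E17, E26, E3, E33, E34, E38, E39, E7, E8, E9

Direct effects: E39, E17, E8.
2 steps out: E26, E9.
3 steps out: E38, E33.
4 steps out: E3.
5 steps out: E34, E7.
Not reachable from it: E19.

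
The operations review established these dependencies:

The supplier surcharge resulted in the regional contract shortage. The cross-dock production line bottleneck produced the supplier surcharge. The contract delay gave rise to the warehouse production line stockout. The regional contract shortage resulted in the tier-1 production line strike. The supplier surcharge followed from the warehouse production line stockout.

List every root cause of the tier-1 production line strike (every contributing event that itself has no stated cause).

Tracing upstream from the tier-1 production line strike: the tier-1 production line strike ← the regional contract shortage ← the supplier surcharge ← the warehouse production line stockout ← the contract delay.
A separate upstream branch: the tier-1 production line strike ← the regional contract shortage ← the supplier surcharge ← the cross-dock production line bottleneck.
Each of those chain origins has no stated cause.

the contract delay, the cross-dock production line bottleneck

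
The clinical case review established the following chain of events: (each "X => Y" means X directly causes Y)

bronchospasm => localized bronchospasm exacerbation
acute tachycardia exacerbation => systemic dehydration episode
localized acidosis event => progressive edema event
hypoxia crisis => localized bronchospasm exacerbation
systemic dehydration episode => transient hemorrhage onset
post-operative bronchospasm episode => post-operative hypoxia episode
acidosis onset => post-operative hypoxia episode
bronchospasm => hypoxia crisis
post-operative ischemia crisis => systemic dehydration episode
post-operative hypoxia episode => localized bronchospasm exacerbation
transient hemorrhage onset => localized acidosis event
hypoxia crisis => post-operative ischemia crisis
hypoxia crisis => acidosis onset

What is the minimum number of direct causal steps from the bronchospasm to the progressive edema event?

Shortest chain: the bronchospasm → the hypoxia crisis → the post-operative ischemia crisis → the systemic dehydration episode → the transient hemorrhage onset → the localized acidosis event → the progressive edema event.

6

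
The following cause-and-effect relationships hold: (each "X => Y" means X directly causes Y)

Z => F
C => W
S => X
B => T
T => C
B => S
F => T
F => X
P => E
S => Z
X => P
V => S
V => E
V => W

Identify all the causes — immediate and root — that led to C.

Immediate cause of C: T.
Further upstream: V, B, S, Z, F.

B, F, S, T, V, Z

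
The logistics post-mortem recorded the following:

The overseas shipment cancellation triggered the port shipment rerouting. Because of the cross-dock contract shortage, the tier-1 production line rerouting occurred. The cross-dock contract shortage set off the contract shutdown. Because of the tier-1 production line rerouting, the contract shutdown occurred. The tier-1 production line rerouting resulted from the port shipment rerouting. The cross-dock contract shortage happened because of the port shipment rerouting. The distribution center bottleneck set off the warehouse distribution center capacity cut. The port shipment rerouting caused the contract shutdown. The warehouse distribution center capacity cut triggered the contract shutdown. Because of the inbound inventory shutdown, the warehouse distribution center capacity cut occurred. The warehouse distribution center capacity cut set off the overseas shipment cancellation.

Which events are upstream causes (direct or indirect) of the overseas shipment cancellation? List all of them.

Immediate cause of the overseas shipment cancellation: the warehouse distribution center capacity cut.
Further upstream: the distribution center bottleneck, the inbound inventory shutdown.

the distribution center bottleneck, the inbound inventory shutdown, the warehouse distribution center capacity cut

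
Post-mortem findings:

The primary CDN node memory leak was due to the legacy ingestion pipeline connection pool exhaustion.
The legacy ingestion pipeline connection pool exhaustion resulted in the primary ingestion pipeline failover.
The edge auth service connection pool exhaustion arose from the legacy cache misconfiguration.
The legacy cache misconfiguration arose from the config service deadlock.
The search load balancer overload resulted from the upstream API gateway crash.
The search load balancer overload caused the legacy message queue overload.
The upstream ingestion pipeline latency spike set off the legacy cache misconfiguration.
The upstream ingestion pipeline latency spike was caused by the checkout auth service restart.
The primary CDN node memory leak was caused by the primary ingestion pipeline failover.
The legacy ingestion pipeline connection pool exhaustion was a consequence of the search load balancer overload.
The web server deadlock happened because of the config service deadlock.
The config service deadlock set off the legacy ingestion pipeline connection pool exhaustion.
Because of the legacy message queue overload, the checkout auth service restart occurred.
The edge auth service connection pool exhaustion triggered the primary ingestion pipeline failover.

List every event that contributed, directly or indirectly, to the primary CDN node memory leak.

the checkout auth service restart, the config service deadlock, the edge auth service connection pool exhaustion, the legacy cache misconfiguration, the legacy ingestion pipeline connection pool exhaustion, the legacy message queue overload, the primary ingestion pipeline failover, the search load balancer overload, the upstream API gateway crash, the upstream ingestion pipeline latency spike

Immediate causes of the primary CDN node memory leak: the legacy ingestion pipeline connection pool exhaustion, the primary ingestion pipeline failover.
Further upstream: the upstream API gateway crash, the config service deadlock, the search load balancer overload, the legacy message queue overload, the checkout auth service restart, the upstream ingestion pipeline latency spike, the legacy cache misconfiguration, the edge auth service connection pool exhaustion.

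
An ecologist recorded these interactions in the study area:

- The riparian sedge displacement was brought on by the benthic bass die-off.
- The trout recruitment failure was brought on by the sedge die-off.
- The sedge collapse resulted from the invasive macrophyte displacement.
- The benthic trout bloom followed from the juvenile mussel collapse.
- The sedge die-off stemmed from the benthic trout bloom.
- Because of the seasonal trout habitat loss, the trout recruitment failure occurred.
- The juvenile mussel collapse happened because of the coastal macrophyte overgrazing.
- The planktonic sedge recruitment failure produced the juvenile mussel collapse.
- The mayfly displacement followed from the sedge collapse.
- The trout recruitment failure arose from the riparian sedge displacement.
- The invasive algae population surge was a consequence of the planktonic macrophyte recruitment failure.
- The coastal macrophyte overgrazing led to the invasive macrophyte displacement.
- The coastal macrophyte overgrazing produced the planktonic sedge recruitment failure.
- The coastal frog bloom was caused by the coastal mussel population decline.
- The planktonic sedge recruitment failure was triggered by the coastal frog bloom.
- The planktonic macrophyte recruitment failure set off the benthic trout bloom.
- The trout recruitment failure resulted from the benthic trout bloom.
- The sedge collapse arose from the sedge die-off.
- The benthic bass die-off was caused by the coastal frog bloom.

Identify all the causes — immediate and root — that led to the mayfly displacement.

the benthic trout bloom, the coastal frog bloom, the coastal macrophyte overgrazing, the coastal mussel population decline, the invasive macrophyte displacement, the juvenile mussel collapse, the planktonic macrophyte recruitment failure, the planktonic sedge recruitment failure, the sedge collapse, the sedge die-off

Immediate cause of the mayfly displacement: the sedge collapse.
Further upstream: the coastal macrophyte overgrazing, the planktonic macrophyte recruitment failure, the coastal mussel population decline, the invasive macrophyte displacement, the coastal frog bloom, the planktonic sedge recruitment failure, the juvenile mussel collapse, the benthic trout bloom, the sedge die-off.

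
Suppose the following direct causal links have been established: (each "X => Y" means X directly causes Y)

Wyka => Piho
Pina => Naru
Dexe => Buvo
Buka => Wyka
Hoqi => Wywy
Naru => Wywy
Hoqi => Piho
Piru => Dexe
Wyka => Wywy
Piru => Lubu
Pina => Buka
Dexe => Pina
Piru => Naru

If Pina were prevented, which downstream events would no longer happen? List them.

Buka, Wyka

Downstream of Pina: Buka, Wyka, Naru, Piho, Wywy.
Of those, still caused via another path: Naru, Piho, Wywy.
The remainder have no surviving cause.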